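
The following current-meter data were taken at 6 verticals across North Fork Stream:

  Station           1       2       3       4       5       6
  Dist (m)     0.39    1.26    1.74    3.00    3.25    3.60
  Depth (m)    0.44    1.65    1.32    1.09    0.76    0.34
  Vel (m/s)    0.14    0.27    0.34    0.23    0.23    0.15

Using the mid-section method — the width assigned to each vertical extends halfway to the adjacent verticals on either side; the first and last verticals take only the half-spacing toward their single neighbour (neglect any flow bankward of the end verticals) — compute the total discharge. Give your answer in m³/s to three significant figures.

w_1 = (1.26 − 0.39)/2 = 0.435 m; q_1 = 0.14 × 0.44 × 0.435 = 0.02680 m³/s
w_2 = (1.74 − 0.39)/2 = 0.675 m; q_2 = 0.27 × 1.65 × 0.675 = 0.3007 m³/s
w_3 = (3.00 − 1.26)/2 = 0.87 m; q_3 = 0.34 × 1.32 × 0.87 = 0.3905 m³/s
w_4 = (3.25 − 1.74)/2 = 0.755 m; q_4 = 0.23 × 1.09 × 0.755 = 0.1893 m³/s
w_5 = (3.60 − 3.00)/2 = 0.3 m; q_5 = 0.23 × 0.76 × 0.3 = 0.05244 m³/s
w_6 = (3.60 − 3.25)/2 = 0.175 m; q_6 = 0.15 × 0.34 × 0.175 = 0.008925 m³/s
Q = Σ qᵢ = 0.9686 m³/s

0.969 m³/s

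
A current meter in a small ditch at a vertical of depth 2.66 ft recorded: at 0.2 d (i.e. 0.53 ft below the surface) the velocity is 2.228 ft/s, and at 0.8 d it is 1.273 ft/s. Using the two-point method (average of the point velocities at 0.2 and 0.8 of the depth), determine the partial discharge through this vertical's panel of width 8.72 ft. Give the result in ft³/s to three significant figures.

40.6 ft³/s

v̄ = (2.228 + 1.273) / 2 = 1.751 ft/s
q = v̄ × d × w = 1.751 × 2.66 × 8.72 = 40.60 ft³/s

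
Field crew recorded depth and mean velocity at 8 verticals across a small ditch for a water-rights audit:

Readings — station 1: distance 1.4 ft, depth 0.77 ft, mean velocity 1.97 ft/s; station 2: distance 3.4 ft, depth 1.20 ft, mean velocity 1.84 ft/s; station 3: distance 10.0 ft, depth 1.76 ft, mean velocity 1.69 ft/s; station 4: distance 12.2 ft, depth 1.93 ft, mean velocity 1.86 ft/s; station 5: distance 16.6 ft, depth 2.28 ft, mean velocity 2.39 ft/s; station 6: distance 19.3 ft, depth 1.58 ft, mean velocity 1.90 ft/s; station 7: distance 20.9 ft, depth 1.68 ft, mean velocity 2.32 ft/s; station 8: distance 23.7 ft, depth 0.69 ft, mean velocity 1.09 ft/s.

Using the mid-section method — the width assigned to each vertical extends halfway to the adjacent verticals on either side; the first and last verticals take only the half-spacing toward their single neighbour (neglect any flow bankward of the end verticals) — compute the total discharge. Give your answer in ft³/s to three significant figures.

w_1 = (3.4 − 1.4)/2 = 1 ft; q_1 = 1.97 × 0.77 × 1 = 1.517 ft³/s
w_2 = (10.0 − 1.4)/2 = 4.3 ft; q_2 = 1.84 × 1.20 × 4.3 = 9.494 ft³/s
w_3 = (12.2 − 3.4)/2 = 4.4 ft; q_3 = 1.69 × 1.76 × 4.4 = 13.09 ft³/s
w_4 = (16.6 − 10.0)/2 = 3.3 ft; q_4 = 1.86 × 1.93 × 3.3 = 11.85 ft³/s
w_5 = (19.3 − 12.2)/2 = 3.55 ft; q_5 = 2.39 × 2.28 × 3.55 = 19.34 ft³/s
w_6 = (20.9 − 16.6)/2 = 2.15 ft; q_6 = 1.90 × 1.58 × 2.15 = 6.454 ft³/s
w_7 = (23.7 − 19.3)/2 = 2.2 ft; q_7 = 2.32 × 1.68 × 2.2 = 8.575 ft³/s
w_8 = (23.7 − 20.9)/2 = 1.4 ft; q_8 = 1.09 × 0.69 × 1.4 = 1.053 ft³/s
Q = Σ qᵢ = 71.37 ft³/s

71.4 ft³/s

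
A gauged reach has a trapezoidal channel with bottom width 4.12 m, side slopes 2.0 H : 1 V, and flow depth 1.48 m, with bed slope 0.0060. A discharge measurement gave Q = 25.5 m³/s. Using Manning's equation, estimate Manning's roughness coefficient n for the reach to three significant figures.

0.0313

A = (b + z·y)·y = (4.12 + 2.0×1.48)×1.48 = 10.48 m²
P = b + 2y√(1+z²) = 4.12 + 2×1.48×√(1+2.0²) = 10.74 m
R = A/P = 10.48/10.74 = 0.9758 m
n = (1/Q)·A·R^(2/3)·S^(1/2) = (1/25.5) × 10.48 × 0.9838 × 0.07746 = 0.03131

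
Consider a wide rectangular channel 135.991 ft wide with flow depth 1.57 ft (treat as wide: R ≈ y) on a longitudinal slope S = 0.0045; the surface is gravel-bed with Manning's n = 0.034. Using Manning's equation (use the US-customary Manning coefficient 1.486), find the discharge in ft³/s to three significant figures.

A = b·y = 135.991 × 1.57 = 213.5 ft²
Wide channel: R ≈ y = 1.57 ft
Q = (1.486/n)·A·R^(2/3)·S^(1/2) = (1.486/0.034) × 213.5 × 1.570^(2/3) × 0.0045^(1/2) = 845.6 ft³/s

846 ft³/s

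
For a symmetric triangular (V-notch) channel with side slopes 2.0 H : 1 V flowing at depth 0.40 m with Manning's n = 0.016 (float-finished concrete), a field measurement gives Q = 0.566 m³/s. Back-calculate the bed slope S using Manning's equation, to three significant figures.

A = z·y² = 2.0×0.40² = 0.3200 m²
P = 2y√(1+z²) = 2×0.40×√(1+2.0²) = 1.789 m
R = A/P = 0.3200/1.789 = 0.1789 m
S = (Q·n / (1·A·R^(2/3)))² = (0.566×0.016 / (1×0.3200×0.3175))² = 0.007946

0.00795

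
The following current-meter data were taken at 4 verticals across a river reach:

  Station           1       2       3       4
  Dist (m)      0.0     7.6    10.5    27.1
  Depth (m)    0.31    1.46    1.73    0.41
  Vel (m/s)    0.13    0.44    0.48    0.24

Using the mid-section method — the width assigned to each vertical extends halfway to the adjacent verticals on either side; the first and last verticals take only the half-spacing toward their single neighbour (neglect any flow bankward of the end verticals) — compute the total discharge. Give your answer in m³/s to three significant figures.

12.4 m³/s

w_1 = (7.6 − 0.0)/2 = 3.8 m; q_1 = 0.13 × 0.31 × 3.8 = 0.1531 m³/s
w_2 = (10.5 − 0.0)/2 = 5.25 m; q_2 = 0.44 × 1.46 × 5.25 = 3.373 m³/s
w_3 = (27.1 − 7.6)/2 = 9.75 m; q_3 = 0.48 × 1.73 × 9.75 = 8.096 m³/s
w_4 = (27.1 − 10.5)/2 = 8.3 m; q_4 = 0.24 × 0.41 × 8.3 = 0.8167 m³/s
Q = Σ qᵢ = 12.44 m³/s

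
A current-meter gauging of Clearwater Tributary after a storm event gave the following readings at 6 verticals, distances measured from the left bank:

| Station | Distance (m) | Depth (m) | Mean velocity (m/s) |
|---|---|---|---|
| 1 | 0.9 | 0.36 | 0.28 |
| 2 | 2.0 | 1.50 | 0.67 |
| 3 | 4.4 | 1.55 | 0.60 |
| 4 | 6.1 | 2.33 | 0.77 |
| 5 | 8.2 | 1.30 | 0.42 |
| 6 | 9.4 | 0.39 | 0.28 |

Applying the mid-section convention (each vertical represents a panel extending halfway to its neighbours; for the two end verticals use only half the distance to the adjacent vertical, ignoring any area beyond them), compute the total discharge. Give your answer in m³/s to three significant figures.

8.10 m³/s

w_1 = (2.0 − 0.9)/2 = 0.55 m; q_1 = 0.28 × 0.36 × 0.55 = 0.05544 m³/s
w_2 = (4.4 − 0.9)/2 = 1.75 m; q_2 = 0.67 × 1.50 × 1.75 = 1.759 m³/s
w_3 = (6.1 − 2.0)/2 = 2.05 m; q_3 = 0.60 × 1.55 × 2.05 = 1.907 m³/s
w_4 = (8.2 − 4.4)/2 = 1.9 m; q_4 = 0.77 × 2.33 × 1.9 = 3.409 m³/s
w_5 = (9.4 − 6.1)/2 = 1.65 m; q_5 = 0.42 × 1.30 × 1.65 = 0.9009 m³/s
w_6 = (9.4 − 8.2)/2 = 0.6 m; q_6 = 0.28 × 0.39 × 0.6 = 0.06552 m³/s
Q = Σ qᵢ = 8.096 m³/s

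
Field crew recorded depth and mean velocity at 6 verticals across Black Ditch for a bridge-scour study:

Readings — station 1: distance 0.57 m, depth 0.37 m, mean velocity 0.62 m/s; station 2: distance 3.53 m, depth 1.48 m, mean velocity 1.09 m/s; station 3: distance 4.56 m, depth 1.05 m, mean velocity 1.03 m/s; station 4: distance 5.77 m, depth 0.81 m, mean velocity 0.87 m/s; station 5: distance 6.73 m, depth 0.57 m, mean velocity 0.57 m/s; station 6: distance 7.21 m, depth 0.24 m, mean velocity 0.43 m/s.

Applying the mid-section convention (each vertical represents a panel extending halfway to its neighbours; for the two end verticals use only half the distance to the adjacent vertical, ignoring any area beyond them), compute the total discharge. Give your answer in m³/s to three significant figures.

5.79 m³/s

w_1 = (3.53 − 0.57)/2 = 1.48 m; q_1 = 0.62 × 0.37 × 1.48 = 0.3395 m³/s
w_2 = (4.56 − 0.57)/2 = 1.995 m; q_2 = 1.09 × 1.48 × 1.995 = 3.218 m³/s
w_3 = (5.77 − 3.53)/2 = 1.12 m; q_3 = 1.03 × 1.05 × 1.12 = 1.211 m³/s
w_4 = (6.73 − 4.56)/2 = 1.085 m; q_4 = 0.87 × 0.81 × 1.085 = 0.7646 m³/s
w_5 = (7.21 − 5.77)/2 = 0.72 m; q_5 = 0.57 × 0.57 × 0.72 = 0.2339 m³/s
w_6 = (7.21 − 6.73)/2 = 0.24 m; q_6 = 0.43 × 0.24 × 0.24 = 0.02477 m³/s
Q = Σ qᵢ = 5.792 m³/s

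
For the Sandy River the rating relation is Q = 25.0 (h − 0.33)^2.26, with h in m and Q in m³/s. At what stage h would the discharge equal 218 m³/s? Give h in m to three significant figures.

h − h₀ = (Q/C)^(1/b) = (218/25.0)^(1/2.26) = 2.607 m
h = 0.33 + 2.607 = 2.937 m

2.94 m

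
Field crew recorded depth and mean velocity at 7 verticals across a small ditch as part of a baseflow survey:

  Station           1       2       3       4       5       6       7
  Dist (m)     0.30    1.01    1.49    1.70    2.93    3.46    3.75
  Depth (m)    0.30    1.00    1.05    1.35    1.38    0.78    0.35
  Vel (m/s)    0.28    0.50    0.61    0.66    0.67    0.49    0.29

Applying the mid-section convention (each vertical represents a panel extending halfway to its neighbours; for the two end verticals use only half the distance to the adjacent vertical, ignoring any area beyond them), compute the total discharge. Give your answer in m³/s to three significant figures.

2.17 m³/s

w_1 = (1.01 − 0.30)/2 = 0.355 m; q_1 = 0.28 × 0.30 × 0.355 = 0.02982 m³/s
w_2 = (1.49 − 0.30)/2 = 0.595 m; q_2 = 0.50 × 1.00 × 0.595 = 0.2975 m³/s
w_3 = (1.70 − 1.01)/2 = 0.345 m; q_3 = 0.61 × 1.05 × 0.345 = 0.2210 m³/s
w_4 = (2.93 − 1.49)/2 = 0.72 m; q_4 = 0.66 × 1.35 × 0.72 = 0.6415 m³/s
w_5 = (3.46 − 1.70)/2 = 0.88 m; q_5 = 0.67 × 1.38 × 0.88 = 0.8136 m³/s
w_6 = (3.75 − 2.93)/2 = 0.41 m; q_6 = 0.49 × 0.78 × 0.41 = 0.1567 m³/s
w_7 = (3.75 − 3.46)/2 = 0.145 m; q_7 = 0.29 × 0.35 × 0.145 = 0.01472 m³/s
Q = Σ qᵢ = 2.175 m³/s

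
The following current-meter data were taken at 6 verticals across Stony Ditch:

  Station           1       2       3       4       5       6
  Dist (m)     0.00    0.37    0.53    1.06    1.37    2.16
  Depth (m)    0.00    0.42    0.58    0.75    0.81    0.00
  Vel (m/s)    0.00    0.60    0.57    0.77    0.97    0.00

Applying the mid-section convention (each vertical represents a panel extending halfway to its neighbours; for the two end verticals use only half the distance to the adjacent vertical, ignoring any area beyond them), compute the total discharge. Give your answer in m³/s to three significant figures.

w_2 = (0.53 − 0.00)/2 = 0.265 m; q_2 = 0.60 × 0.42 × 0.265 = 0.06678 m³/s
w_3 = (1.06 − 0.37)/2 = 0.345 m; q_3 = 0.57 × 0.58 × 0.345 = 0.1141 m³/s
w_4 = (1.37 − 0.53)/2 = 0.42 m; q_4 = 0.77 × 0.75 × 0.42 = 0.2426 m³/s
w_5 = (2.16 − 1.06)/2 = 0.55 m; q_5 = 0.97 × 0.81 × 0.55 = 0.4321 m³/s
Stations 1, 6 contribute zero (depth or velocity is 0).
Q = Σ qᵢ = 0.8555 m³/s

0.856 m³/s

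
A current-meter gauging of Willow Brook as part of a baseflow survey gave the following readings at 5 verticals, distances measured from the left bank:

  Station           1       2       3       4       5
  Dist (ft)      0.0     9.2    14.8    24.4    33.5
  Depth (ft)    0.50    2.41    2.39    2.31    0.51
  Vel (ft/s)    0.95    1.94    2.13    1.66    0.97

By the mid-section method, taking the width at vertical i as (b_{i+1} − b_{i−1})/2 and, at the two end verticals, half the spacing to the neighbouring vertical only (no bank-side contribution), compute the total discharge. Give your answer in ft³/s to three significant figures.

114 ft³/s

w_1 = (9.2 − 0.0)/2 = 4.6 ft; q_1 = 0.95 × 0.50 × 4.6 = 2.185 ft³/s
w_2 = (14.8 − 0.0)/2 = 7.4 ft; q_2 = 1.94 × 2.41 × 7.4 = 34.60 ft³/s
w_3 = (24.4 − 9.2)/2 = 7.6 ft; q_3 = 2.13 × 2.39 × 7.6 = 38.69 ft³/s
w_4 = (33.5 − 14.8)/2 = 9.35 ft; q_4 = 1.66 × 2.31 × 9.35 = 35.85 ft³/s
w_5 = (33.5 − 24.4)/2 = 4.55 ft; q_5 = 0.97 × 0.51 × 4.55 = 2.251 ft³/s
Q = Σ qᵢ = 113.6 ft³/s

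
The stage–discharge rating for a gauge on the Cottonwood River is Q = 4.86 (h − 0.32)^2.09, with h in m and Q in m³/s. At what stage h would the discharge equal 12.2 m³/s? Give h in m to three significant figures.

h − h₀ = (Q/C)^(1/b) = (12.2/4.86)^(1/2.09) = 1.553 m
h = 0.32 + 1.553 = 1.873 m

1.87 m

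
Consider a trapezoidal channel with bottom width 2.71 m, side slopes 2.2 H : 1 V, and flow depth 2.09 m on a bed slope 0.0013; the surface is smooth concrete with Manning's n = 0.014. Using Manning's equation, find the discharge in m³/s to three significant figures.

44.2 m³/s

A = (b + z·y)·y = (2.71 + 2.2×2.09)×2.09 = 15.27 m²
P = b + 2y√(1+z²) = 2.71 + 2×2.09×√(1+2.2²) = 12.81 m
R = A/P = 15.27/12.81 = 1.192 m
Q = (1/n)·A·R^(2/3)·S^(1/2) = (1/0.014) × 15.27 × 1.192^(2/3) × 0.0013^(1/2) = 44.23 m³/s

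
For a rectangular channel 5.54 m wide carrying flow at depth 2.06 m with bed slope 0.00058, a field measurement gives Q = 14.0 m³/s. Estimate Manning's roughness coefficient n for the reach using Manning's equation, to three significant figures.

0.0219

A = b·y = 5.54 × 2.06 = 11.41 m²
P = b + 2y = 5.54 + 2×2.06 = 9.660 m
R = A/P = 11.41/9.660 = 1.181 m
n = (1/Q)·A·R^(2/3)·S^(1/2) = (1/14.0) × 11.41 × 1.118 × 0.02408 = 0.02194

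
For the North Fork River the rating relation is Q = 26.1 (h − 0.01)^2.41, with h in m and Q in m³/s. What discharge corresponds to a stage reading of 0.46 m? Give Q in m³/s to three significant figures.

3.81 m³/s

Q = 26.1 × (0.46 − 0.01)^2.41 = 26.1 × 0.45^2.41 = 3.810 m³/s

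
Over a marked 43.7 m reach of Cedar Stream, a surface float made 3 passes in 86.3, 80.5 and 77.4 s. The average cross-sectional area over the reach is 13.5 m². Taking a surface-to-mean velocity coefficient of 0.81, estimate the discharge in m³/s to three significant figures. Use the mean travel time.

t̄ = (86.3 + 80.5 + 77.4) / 3 = 81.4 s
v_surface = L / t̄ = 43.7 / 81.4 = 0.5369 m/s
v_mean = 0.81 × 0.5369 = 0.4349 m/s
Q = A × v_mean = 13.5 × 0.4349 = 5.871 m³/s

5.87 m³/s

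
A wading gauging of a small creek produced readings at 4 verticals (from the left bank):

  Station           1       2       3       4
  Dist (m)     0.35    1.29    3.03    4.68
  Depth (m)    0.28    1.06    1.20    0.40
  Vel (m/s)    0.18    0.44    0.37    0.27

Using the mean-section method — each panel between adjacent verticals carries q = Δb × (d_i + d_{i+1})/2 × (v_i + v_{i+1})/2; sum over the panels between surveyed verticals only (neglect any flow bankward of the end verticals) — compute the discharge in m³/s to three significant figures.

Panel 1-2: Δb = 0.94 m, d̄ = (0.28+1.06)/2 = 0.67, v̄ = (0.18+0.44)/2 = 0.31 → q = 0.94×0.67×0.31 = 0.1952 m³/s
Panel 2-3: Δb = 1.74 m, d̄ = (1.06+1.20)/2 = 1.13, v̄ = (0.44+0.37)/2 = 0.405 → q = 1.74×1.13×0.405 = 0.7963 m³/s
Panel 3-4: Δb = 1.65 m, d̄ = (1.20+0.40)/2 = 0.8, v̄ = (0.37+0.27)/2 = 0.32 → q = 1.65×0.8×0.32 = 0.4224 m³/s
Q = Σ q = 1.414 m³/s

1.41 m³/s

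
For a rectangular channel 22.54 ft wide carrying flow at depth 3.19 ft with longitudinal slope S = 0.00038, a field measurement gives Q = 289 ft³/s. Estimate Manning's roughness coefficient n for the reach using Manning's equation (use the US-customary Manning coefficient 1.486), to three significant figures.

A = b·y = 22.54 × 3.19 = 71.90 ft²
P = b + 2y = 22.54 + 2×3.19 = 28.92 ft
R = A/P = 71.90/28.92 = 2.486 ft
n = (1.486/Q)·A·R^(2/3)·S^(1/2) = (1.486/289) × 71.90 × 1.835 × 0.01949 = 0.01323

0.0132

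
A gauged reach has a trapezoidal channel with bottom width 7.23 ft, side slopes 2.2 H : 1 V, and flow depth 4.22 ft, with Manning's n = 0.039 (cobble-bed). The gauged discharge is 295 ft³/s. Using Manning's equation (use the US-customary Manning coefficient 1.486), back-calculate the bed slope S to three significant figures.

0.00359

A = (b + z·y)·y = (7.23 + 2.2×4.22)×4.22 = 69.69 ft²
P = b + 2y√(1+z²) = 7.23 + 2×4.22×√(1+2.2²) = 27.63 ft
R = A/P = 69.69/27.63 = 2.523 ft
S = (Q·n / (1.486·A·R^(2/3)))² = (295×0.039 / (1.486×69.69×1.853))² = 0.003594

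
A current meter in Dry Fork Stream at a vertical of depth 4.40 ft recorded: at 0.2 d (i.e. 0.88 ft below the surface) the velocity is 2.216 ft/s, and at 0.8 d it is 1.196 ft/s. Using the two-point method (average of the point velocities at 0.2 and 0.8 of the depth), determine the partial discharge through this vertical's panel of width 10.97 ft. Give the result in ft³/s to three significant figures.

v̄ = (2.216 + 1.196) / 2 = 1.706 ft/s
q = v̄ × d × w = 1.706 × 4.40 × 10.97 = 82.35 ft³/s

82.3 ft³/s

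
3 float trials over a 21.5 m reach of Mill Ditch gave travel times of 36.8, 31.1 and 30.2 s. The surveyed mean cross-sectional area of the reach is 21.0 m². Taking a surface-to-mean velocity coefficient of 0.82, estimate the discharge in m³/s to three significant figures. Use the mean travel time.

t̄ = (36.8 + 31.1 + 30.2) / 3 = 32.7 s
v_surface = L / t̄ = 21.5 / 32.7 = 0.6575 m/s
v_mean = 0.82 × 0.6575 = 0.5391 m/s
Q = A × v_mean = 21.0 × 0.5391 = 11.32 m³/s

11.3 m³/s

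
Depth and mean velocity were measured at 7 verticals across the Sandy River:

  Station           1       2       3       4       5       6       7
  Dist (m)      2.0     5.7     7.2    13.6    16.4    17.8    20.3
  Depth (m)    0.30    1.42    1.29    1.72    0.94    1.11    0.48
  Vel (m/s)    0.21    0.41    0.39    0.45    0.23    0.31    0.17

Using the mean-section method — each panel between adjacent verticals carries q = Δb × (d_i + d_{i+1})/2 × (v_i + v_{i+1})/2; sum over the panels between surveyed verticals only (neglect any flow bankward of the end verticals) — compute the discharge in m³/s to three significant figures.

7.98 m³/s

Panel 1-2: Δb = 3.7 m, d̄ = (0.30+1.42)/2 = 0.86, v̄ = (0.21+0.41)/2 = 0.31 → q = 3.7×0.86×0.31 = 0.9864 m³/s
Panel 2-3: Δb = 1.5 m, d̄ = (1.42+1.29)/2 = 1.355, v̄ = (0.41+0.39)/2 = 0.4 → q = 1.5×1.355×0.4 = 0.8130 m³/s
Panel 3-4: Δb = 6.4 m, d̄ = (1.29+1.72)/2 = 1.505, v̄ = (0.39+0.45)/2 = 0.42 → q = 6.4×1.505×0.42 = 4.045 m³/s
Panel 4-5: Δb = 2.8 m, d̄ = (1.72+0.94)/2 = 1.33, v̄ = (0.45+0.23)/2 = 0.34 → q = 2.8×1.33×0.34 = 1.266 m³/s
Panel 5-6: Δb = 1.4 m, d̄ = (0.94+1.11)/2 = 1.025, v̄ = (0.23+0.31)/2 = 0.27 → q = 1.4×1.025×0.27 = 0.3875 m³/s
Panel 6-7: Δb = 2.5 m, d̄ = (1.11+0.48)/2 = 0.795, v̄ = (0.31+0.17)/2 = 0.24 → q = 2.5×0.795×0.24 = 0.4770 m³/s
Q = Σ q = 7.975 m³/s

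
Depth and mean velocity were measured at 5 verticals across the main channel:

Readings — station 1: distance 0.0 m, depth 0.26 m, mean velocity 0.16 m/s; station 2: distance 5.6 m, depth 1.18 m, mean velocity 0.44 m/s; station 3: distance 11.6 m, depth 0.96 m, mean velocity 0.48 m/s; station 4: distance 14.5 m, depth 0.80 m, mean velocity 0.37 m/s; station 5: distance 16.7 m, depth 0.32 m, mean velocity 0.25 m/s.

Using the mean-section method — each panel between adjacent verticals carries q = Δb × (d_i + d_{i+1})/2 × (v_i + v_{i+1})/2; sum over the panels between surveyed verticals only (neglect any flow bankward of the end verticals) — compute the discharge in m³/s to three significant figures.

5.63 m³/s

Panel 1-2: Δb = 5.6 m, d̄ = (0.26+1.18)/2 = 0.72, v̄ = (0.16+0.44)/2 = 0.3 → q = 5.6×0.72×0.3 = 1.210 m³/s
Panel 2-3: Δb = 6 m, d̄ = (1.18+0.96)/2 = 1.07, v̄ = (0.44+0.48)/2 = 0.46 → q = 6×1.07×0.46 = 2.953 m³/s
Panel 3-4: Δb = 2.9 m, d̄ = (0.96+0.80)/2 = 0.88, v̄ = (0.48+0.37)/2 = 0.425 → q = 2.9×0.88×0.425 = 1.085 m³/s
Panel 4-5: Δb = 2.2 m, d̄ = (0.80+0.32)/2 = 0.56, v̄ = (0.37+0.25)/2 = 0.31 → q = 2.2×0.56×0.31 = 0.3819 m³/s
Q = Σ q = 5.629 m³/s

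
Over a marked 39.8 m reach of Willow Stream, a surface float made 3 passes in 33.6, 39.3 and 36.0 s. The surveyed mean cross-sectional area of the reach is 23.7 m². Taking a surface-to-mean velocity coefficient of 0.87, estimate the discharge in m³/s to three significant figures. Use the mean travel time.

22.6 m³/s

t̄ = (33.6 + 39.3 + 36.0) / 3 = 36.3 s
v_surface = L / t̄ = 39.8 / 36.3 = 1.096 m/s
v_mean = 0.87 × 1.096 = 0.9539 m/s
Q = A × v_mean = 23.7 × 0.9539 = 22.61 m³/s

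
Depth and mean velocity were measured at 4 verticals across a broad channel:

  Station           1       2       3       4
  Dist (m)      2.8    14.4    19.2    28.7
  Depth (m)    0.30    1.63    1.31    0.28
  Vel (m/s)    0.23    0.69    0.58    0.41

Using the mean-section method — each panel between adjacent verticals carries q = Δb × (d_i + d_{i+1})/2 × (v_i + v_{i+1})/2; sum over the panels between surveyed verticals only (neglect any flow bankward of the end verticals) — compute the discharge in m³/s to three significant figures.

13.4 m³/s

Panel 1-2: Δb = 11.6 m, d̄ = (0.30+1.63)/2 = 0.965, v̄ = (0.23+0.69)/2 = 0.46 → q = 11.6×0.965×0.46 = 5.149 m³/s
Panel 2-3: Δb = 4.8 m, d̄ = (1.63+1.31)/2 = 1.47, v̄ = (0.69+0.58)/2 = 0.635 → q = 4.8×1.47×0.635 = 4.481 m³/s
Panel 3-4: Δb = 9.5 m, d̄ = (1.31+0.28)/2 = 0.795, v̄ = (0.58+0.41)/2 = 0.495 → q = 9.5×0.795×0.495 = 3.738 m³/s
Q = Σ q = 13.37 m³/s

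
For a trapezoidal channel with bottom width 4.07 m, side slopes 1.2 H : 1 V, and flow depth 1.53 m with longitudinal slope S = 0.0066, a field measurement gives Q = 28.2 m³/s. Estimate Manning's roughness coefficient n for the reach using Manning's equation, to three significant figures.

A = (b + z·y)·y = (4.07 + 1.2×1.53)×1.53 = 9.036 m²
P = b + 2y√(1+z²) = 4.07 + 2×1.53×√(1+1.2²) = 8.850 m
R = A/P = 9.036/8.850 = 1.021 m
n = (1/Q)·A·R^(2/3)·S^(1/2) = (1/28.2) × 9.036 × 1.014 × 0.08124 = 0.02640

0.0264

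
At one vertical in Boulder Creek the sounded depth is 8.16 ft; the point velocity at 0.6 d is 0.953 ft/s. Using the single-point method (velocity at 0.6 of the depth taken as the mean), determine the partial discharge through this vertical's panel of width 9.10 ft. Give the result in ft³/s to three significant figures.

70.8 ft³/s

v̄ = v₀.₆ = 0.953 ft/s
q = v̄ × d × w = 0.9530 × 8.16 × 9.10 = 70.77 ft³/s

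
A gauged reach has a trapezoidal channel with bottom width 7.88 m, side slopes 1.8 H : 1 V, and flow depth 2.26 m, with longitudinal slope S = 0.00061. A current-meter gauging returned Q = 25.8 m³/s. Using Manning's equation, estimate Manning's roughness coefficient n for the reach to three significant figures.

0.0349

A = (b + z·y)·y = (7.88 + 1.8×2.26)×2.26 = 27.00 m²
P = b + 2y√(1+z²) = 7.88 + 2×2.26×√(1+1.8²) = 17.19 m
R = A/P = 27.00/17.19 = 1.571 m
n = (1/Q)·A·R^(2/3)·S^(1/2) = (1/25.8) × 27.00 × 1.351 × 0.02470 = 0.03493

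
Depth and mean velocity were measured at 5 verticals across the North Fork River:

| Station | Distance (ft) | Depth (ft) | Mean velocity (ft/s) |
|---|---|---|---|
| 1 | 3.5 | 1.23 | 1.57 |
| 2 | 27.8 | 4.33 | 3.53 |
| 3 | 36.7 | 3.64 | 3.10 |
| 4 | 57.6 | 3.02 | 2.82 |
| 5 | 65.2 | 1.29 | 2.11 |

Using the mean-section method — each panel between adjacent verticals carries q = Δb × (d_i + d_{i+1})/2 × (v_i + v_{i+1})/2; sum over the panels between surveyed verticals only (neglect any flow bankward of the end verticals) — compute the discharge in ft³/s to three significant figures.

536 ft³/s

Panel 1-2: Δb = 24.3 ft, d̄ = (1.23+4.33)/2 = 2.78, v̄ = (1.57+3.53)/2 = 2.55 → q = 24.3×2.78×2.55 = 172.3 ft³/s
Panel 2-3: Δb = 8.9 ft, d̄ = (4.33+3.64)/2 = 3.985, v̄ = (3.53+3.10)/2 = 3.315 → q = 8.9×3.985×3.315 = 117.6 ft³/s
Panel 3-4: Δb = 20.9 ft, d̄ = (3.64+3.02)/2 = 3.33, v̄ = (3.10+2.82)/2 = 2.96 → q = 20.9×3.33×2.96 = 206.0 ft³/s
Panel 4-5: Δb = 7.6 ft, d̄ = (3.02+1.29)/2 = 2.155, v̄ = (2.82+2.11)/2 = 2.465 → q = 7.6×2.155×2.465 = 40.37 ft³/s
Q = Σ q = 536.2 ft³/s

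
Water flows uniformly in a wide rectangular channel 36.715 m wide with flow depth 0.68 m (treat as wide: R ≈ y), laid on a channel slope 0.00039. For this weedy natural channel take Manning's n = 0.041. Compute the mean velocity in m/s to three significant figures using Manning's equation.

A = b·y = 36.715 × 0.68 = 24.97 m²
Wide channel: R ≈ y = 0.68 m
Q = (1/n)·A·R^(2/3)·S^(1/2) = (1/0.041) × 24.97 × 0.6800^(2/3) × 0.00039^(1/2) = 9.299 m³/s
V = Q/A = 9.299/24.97 = 0.3725 m/s

0.372 m/s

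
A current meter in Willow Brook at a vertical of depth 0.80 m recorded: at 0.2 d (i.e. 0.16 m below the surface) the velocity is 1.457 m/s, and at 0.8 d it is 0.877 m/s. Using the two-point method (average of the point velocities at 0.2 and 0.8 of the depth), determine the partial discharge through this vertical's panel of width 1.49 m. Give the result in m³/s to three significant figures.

v̄ = (1.457 + 0.877) / 2 = 1.167 m/s
q = v̄ × d × w = 1.167 × 0.80 × 1.49 = 1.391 m³/s

1.39 m³/s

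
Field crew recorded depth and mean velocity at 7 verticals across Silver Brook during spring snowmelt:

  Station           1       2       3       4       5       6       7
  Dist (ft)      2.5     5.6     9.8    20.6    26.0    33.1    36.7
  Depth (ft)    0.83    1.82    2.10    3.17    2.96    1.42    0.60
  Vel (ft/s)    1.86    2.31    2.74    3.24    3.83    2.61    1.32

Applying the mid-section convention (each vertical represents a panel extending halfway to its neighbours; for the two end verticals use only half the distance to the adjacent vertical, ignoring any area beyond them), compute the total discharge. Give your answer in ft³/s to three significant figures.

w_1 = (5.6 − 2.5)/2 = 1.55 ft; q_1 = 1.86 × 0.83 × 1.55 = 2.393 ft³/s
w_2 = (9.8 − 2.5)/2 = 3.65 ft; q_2 = 2.31 × 1.82 × 3.65 = 15.35 ft³/s
w_3 = (20.6 − 5.6)/2 = 7.5 ft; q_3 = 2.74 × 2.10 × 7.5 = 43.16 ft³/s
w_4 = (26.0 − 9.8)/2 = 8.1 ft; q_4 = 3.24 × 3.17 × 8.1 = 83.19 ft³/s
w_5 = (33.1 − 20.6)/2 = 6.25 ft; q_5 = 3.83 × 2.96 × 6.25 = 70.86 ft³/s
w_6 = (36.7 − 26.0)/2 = 5.35 ft; q_6 = 2.61 × 1.42 × 5.35 = 19.83 ft³/s
w_7 = (36.7 − 33.1)/2 = 1.8 ft; q_7 = 1.32 × 0.60 × 1.8 = 1.426 ft³/s
Q = Σ qᵢ = 236.2 ft³/s

236 ft³/s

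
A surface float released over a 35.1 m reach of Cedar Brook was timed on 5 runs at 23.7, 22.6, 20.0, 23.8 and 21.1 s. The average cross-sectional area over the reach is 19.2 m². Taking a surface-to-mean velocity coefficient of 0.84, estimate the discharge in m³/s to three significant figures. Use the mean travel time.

t̄ = (23.7 + 22.6 + 20.0 + 23.8 + 21.1) / 5 = 22.24 s
v_surface = L / t̄ = 35.1 / 22.24 = 1.578 m/s
v_mean = 0.84 × 1.578 = 1.326 m/s
Q = A × v_mean = 19.2 × 1.326 = 25.45 m³/s

25.5 m³/s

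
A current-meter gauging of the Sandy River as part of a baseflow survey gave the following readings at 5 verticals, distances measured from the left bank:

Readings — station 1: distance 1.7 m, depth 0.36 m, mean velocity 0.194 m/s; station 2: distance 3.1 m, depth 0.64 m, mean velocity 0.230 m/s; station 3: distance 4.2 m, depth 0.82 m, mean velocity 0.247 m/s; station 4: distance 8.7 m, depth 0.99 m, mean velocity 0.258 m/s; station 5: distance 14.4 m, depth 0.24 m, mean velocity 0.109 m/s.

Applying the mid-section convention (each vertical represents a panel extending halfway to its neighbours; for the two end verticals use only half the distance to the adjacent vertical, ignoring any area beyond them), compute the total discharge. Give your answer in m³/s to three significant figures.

w_1 = (3.1 − 1.7)/2 = 0.7 m; q_1 = 0.194 × 0.36 × 0.7 = 0.04889 m³/s
w_2 = (4.2 − 1.7)/2 = 1.25 m; q_2 = 0.230 × 0.64 × 1.25 = 0.1840 m³/s
w_3 = (8.7 − 3.1)/2 = 2.8 m; q_3 = 0.247 × 0.82 × 2.8 = 0.5671 m³/s
w_4 = (14.4 − 4.2)/2 = 5.1 m; q_4 = 0.258 × 0.99 × 5.1 = 1.303 m³/s
w_5 = (14.4 − 8.7)/2 = 2.85 m; q_5 = 0.109 × 0.24 × 2.85 = 0.07456 m³/s
Q = Σ qᵢ = 2.177 m³/s

2.18 m³/s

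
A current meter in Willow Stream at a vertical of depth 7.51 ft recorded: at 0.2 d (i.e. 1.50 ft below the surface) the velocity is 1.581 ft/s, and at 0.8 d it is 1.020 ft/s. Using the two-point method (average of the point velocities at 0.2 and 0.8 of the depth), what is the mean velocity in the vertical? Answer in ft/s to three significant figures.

v̄ = (1.581 + 1.020) / 2 = 1.301 ft/s

1.30 ft/s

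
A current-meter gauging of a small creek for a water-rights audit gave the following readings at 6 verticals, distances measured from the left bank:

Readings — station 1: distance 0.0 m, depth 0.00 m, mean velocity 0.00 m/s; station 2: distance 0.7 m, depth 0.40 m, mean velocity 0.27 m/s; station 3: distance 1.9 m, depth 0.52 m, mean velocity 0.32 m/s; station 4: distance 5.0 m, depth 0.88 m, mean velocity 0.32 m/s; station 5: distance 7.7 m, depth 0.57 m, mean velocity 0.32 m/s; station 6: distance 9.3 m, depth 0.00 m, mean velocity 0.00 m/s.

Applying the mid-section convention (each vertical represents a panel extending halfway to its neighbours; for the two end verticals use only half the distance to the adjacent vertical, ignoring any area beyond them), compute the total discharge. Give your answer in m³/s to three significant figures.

w_2 = (1.9 − 0.0)/2 = 0.95 m; q_2 = 0.27 × 0.40 × 0.95 = 0.1026 m³/s
w_3 = (5.0 − 0.7)/2 = 2.15 m; q_3 = 0.32 × 0.52 × 2.15 = 0.3578 m³/s
w_4 = (7.7 − 1.9)/2 = 2.9 m; q_4 = 0.32 × 0.88 × 2.9 = 0.8166 m³/s
w_5 = (9.3 − 5.0)/2 = 2.15 m; q_5 = 0.32 × 0.57 × 2.15 = 0.3922 m³/s
Stations 1, 6 contribute zero (depth or velocity is 0).
Q = Σ qᵢ = 1.669 m³/s

1.67 m³/s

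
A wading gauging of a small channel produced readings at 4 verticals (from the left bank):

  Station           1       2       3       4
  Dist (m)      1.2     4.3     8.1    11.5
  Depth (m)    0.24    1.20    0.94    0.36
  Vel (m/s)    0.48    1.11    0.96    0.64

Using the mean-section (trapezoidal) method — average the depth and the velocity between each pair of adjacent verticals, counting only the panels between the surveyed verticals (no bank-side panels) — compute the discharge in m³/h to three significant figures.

27900 m³/h

Panel 1-2: Δb = 3.1 m, d̄ = (0.24+1.20)/2 = 0.72, v̄ = (0.48+1.11)/2 = 0.795 → q = 3.1×0.72×0.795 = 1.774 m³/s
Panel 2-3: Δb = 3.8 m, d̄ = (1.20+0.94)/2 = 1.07, v̄ = (1.11+0.96)/2 = 1.035 → q = 3.8×1.07×1.035 = 4.208 m³/s
Panel 3-4: Δb = 3.4 m, d̄ = (0.94+0.36)/2 = 0.65, v̄ = (0.96+0.64)/2 = 0.8 → q = 3.4×0.65×0.8 = 1.768 m³/s
Q = Σ q = 7.751 m³/s
= 7.751 × 3600 = 27900 m³/h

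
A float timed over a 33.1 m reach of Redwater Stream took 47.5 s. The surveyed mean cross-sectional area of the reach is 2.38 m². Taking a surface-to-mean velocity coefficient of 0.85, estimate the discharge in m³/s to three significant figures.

v_surface = L / t̄ = 33.1 / 47.5 = 0.6968 m/s
v_mean = 0.85 × 0.6968 = 0.5923 m/s
Q = A × v_mean = 2.38 × 0.5923 = 1.410 m³/s

1.41 m³/s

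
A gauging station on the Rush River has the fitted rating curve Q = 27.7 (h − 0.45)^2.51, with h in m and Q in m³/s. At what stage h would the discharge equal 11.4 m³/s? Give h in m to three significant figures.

h − h₀ = (Q/C)^(1/b) = (11.4/27.7)^(1/2.51) = 0.7021 m
h = 0.45 + 0.7021 = 1.152 m

1.15 m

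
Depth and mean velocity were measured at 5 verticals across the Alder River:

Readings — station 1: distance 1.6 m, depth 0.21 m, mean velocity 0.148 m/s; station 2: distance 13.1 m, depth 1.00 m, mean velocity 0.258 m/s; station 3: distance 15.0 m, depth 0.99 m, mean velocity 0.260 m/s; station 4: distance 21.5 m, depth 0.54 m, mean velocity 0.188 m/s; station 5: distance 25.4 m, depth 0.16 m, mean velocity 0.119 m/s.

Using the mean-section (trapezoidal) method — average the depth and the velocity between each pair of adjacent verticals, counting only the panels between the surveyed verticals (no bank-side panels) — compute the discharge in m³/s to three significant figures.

3.23 m³/s

Panel 1-2: Δb = 11.5 m, d̄ = (0.21+1.00)/2 = 0.605, v̄ = (0.148+0.258)/2 = 0.203 → q = 11.5×0.605×0.203 = 1.412 m³/s
Panel 2-3: Δb = 1.9 m, d̄ = (1.00+0.99)/2 = 0.995, v̄ = (0.258+0.260)/2 = 0.259 → q = 1.9×0.995×0.259 = 0.4896 m³/s
Panel 3-4: Δb = 6.5 m, d̄ = (0.99+0.54)/2 = 0.765, v̄ = (0.260+0.188)/2 = 0.224 → q = 6.5×0.765×0.224 = 1.114 m³/s
Panel 4-5: Δb = 3.9 m, d̄ = (0.54+0.16)/2 = 0.35, v̄ = (0.188+0.119)/2 = 0.1535 → q = 3.9×0.35×0.1535 = 0.2095 m³/s
Q = Σ q = 3.225 m³/s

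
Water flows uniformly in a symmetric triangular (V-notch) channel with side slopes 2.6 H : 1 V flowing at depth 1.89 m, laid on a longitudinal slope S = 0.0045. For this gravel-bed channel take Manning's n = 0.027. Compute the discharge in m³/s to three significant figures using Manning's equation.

21.2 m³/s

A = z·y² = 2.6×1.89² = 9.287 m²
P = 2y√(1+z²) = 2×1.89×√(1+2.6²) = 10.53 m
R = A/P = 9.287/10.53 = 0.8820 m
Q = (1/n)·A·R^(2/3)·S^(1/2) = (1/0.027) × 9.287 × 0.8820^(2/3) × 0.0045^(1/2) = 21.22 m³/s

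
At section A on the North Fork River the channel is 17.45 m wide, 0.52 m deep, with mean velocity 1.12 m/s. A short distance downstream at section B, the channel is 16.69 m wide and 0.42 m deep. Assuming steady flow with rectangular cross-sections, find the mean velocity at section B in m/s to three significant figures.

1.45 m/s

Q = A₁V₁ = (17.45×0.52) × 1.12 = 10.16 m³/s
A₂ = 16.69 × 0.42 = 7.010 m²
V₂ = Q/A₂ = 10.16/7.010 = 1.450 m/s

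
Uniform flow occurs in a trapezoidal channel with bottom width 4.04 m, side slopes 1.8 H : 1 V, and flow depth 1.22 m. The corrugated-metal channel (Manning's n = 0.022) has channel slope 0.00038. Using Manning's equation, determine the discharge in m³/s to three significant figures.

A = (b + z·y)·y = (4.04 + 1.8×1.22)×1.22 = 7.608 m²
P = b + 2y√(1+z²) = 4.04 + 2×1.22×√(1+1.8²) = 9.064 m
R = A/P = 7.608/9.064 = 0.8393 m
Q = (1/n)·A·R^(2/3)·S^(1/2) = (1/0.022) × 7.608 × 0.8393^(2/3) × 0.00038^(1/2) = 5.998 m³/s

6.00 m³/s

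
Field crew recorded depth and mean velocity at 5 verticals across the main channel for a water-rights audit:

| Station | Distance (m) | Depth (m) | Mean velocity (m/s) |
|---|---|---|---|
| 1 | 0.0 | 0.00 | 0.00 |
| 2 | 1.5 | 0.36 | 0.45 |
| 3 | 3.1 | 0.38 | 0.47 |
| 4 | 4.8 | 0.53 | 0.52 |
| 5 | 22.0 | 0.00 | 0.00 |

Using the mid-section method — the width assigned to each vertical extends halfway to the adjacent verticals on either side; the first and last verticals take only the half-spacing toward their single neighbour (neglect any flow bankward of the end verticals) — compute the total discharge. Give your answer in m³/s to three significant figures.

3.15 m³/s

w_2 = (3.1 − 0.0)/2 = 1.55 m; q_2 = 0.45 × 0.36 × 1.55 = 0.2511 m³/s
w_3 = (4.8 − 1.5)/2 = 1.65 m; q_3 = 0.47 × 0.38 × 1.65 = 0.2947 m³/s
w_4 = (22.0 − 3.1)/2 = 9.45 m; q_4 = 0.52 × 0.53 × 9.45 = 2.604 m³/s
Stations 1, 5 contribute zero (depth or velocity is 0).
Q = Σ qᵢ = 3.150 m³/s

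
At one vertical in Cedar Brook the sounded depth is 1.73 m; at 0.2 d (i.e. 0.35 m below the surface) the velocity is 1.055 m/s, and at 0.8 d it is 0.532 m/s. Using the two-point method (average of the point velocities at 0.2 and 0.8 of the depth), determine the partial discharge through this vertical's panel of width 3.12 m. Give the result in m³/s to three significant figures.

v̄ = (1.055 + 0.532) / 2 = 0.7935 m/s
q = v̄ × d × w = 0.7935 × 1.73 × 3.12 = 4.283 m³/s

4.28 m³/s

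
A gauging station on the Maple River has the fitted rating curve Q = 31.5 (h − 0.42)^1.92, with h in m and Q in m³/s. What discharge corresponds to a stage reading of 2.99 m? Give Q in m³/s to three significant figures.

Q = 31.5 × (2.99 − 0.42)^1.92 = 31.5 × 2.57^1.92 = 192.9 m³/s

193 m³/s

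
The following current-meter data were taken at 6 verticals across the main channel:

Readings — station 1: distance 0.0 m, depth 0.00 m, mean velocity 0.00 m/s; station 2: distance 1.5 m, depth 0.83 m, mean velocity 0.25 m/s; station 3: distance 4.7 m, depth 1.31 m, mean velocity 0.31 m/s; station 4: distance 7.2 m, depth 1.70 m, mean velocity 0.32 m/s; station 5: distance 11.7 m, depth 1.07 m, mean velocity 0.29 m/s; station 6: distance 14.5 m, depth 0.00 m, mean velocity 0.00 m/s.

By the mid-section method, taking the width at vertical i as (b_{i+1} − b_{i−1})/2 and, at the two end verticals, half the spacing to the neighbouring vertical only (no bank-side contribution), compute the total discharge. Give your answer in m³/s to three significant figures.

4.68 m³/s

w_2 = (4.7 − 0.0)/2 = 2.35 m; q_2 = 0.25 × 0.83 × 2.35 = 0.4876 m³/s
w_3 = (7.2 − 1.5)/2 = 2.85 m; q_3 = 0.31 × 1.31 × 2.85 = 1.157 m³/s
w_4 = (11.7 − 4.7)/2 = 3.5 m; q_4 = 0.32 × 1.70 × 3.5 = 1.904 m³/s
w_5 = (14.5 − 7.2)/2 = 3.65 m; q_5 = 0.29 × 1.07 × 3.65 = 1.133 m³/s
Stations 1, 6 contribute zero (depth or velocity is 0).
Q = Σ qᵢ = 4.682 m³/s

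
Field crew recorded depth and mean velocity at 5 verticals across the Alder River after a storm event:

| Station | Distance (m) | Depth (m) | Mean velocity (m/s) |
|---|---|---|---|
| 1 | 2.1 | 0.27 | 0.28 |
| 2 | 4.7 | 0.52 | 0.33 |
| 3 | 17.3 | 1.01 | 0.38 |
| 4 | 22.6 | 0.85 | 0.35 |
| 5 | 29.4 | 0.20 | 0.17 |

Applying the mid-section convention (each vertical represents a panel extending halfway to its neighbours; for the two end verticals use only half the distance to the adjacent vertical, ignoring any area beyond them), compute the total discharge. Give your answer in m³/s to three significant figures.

w_1 = (4.7 − 2.1)/2 = 1.3 m; q_1 = 0.28 × 0.27 × 1.3 = 0.09828 m³/s
w_2 = (17.3 − 2.1)/2 = 7.6 m; q_2 = 0.33 × 0.52 × 7.6 = 1.304 m³/s
w_3 = (22.6 − 4.7)/2 = 8.95 m; q_3 = 0.38 × 1.01 × 8.95 = 3.435 m³/s
w_4 = (29.4 − 17.3)/2 = 6.05 m; q_4 = 0.35 × 0.85 × 6.05 = 1.800 m³/s
w_5 = (29.4 − 22.6)/2 = 3.4 m; q_5 = 0.17 × 0.20 × 3.4 = 0.1156 m³/s
Q = Σ qᵢ = 6.753 m³/s

6.75 m³/s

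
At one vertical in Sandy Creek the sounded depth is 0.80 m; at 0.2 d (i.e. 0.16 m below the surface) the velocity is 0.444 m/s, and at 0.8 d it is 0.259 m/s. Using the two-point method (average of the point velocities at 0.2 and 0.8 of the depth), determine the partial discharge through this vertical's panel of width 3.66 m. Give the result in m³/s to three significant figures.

1.03 m³/s

v̄ = (0.444 + 0.259) / 2 = 0.3515 m/s
q = v̄ × d × w = 0.3515 × 0.80 × 3.66 = 1.029 m³/s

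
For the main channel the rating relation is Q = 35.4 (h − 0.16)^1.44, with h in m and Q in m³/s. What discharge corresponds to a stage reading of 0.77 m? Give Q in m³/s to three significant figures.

17.4 m³/s

Q = 35.4 × (0.77 − 0.16)^1.44 = 35.4 × 0.61^1.44 = 17.37 m³/s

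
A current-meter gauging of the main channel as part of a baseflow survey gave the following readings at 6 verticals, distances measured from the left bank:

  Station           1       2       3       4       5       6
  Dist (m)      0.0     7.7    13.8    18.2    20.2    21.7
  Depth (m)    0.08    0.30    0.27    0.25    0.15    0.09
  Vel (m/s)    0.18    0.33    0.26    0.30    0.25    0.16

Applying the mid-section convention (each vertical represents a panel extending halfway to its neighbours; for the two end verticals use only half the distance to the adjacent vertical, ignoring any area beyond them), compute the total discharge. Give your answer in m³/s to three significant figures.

w_1 = (7.7 − 0.0)/2 = 3.85 m; q_1 = 0.18 × 0.08 × 3.85 = 0.05544 m³/s
w_2 = (13.8 − 0.0)/2 = 6.9 m; q_2 = 0.33 × 0.30 × 6.9 = 0.6831 m³/s
w_3 = (18.2 − 7.7)/2 = 5.25 m; q_3 = 0.26 × 0.27 × 5.25 = 0.3686 m³/s
w_4 = (20.2 − 13.8)/2 = 3.2 m; q_4 = 0.30 × 0.25 × 3.2 = 0.2400 m³/s
w_5 = (21.7 − 18.2)/2 = 1.75 m; q_5 = 0.25 × 0.15 × 1.75 = 0.06563 m³/s
w_6 = (21.7 − 20.2)/2 = 0.75 m; q_6 = 0.16 × 0.09 × 0.75 = 0.01080 m³/s
Q = Σ qᵢ = 1.424 m³/s

1.42 m³/s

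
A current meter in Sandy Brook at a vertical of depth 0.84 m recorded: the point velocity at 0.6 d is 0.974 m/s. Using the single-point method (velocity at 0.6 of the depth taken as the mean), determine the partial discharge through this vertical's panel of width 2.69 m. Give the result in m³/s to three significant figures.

2.20 m³/s

v̄ = v₀.₆ = 0.974 m/s
q = v̄ × d × w = 0.9740 × 0.84 × 2.69 = 2.201 m³/s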